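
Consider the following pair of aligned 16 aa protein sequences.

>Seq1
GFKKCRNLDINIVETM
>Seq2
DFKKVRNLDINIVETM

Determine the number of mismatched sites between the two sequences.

Mismatches occur at site 1 (G↔D), site 5 (C↔V).
That gives 2 mismatches out of 16 aligned sites, so the Hamming distance is 2.

2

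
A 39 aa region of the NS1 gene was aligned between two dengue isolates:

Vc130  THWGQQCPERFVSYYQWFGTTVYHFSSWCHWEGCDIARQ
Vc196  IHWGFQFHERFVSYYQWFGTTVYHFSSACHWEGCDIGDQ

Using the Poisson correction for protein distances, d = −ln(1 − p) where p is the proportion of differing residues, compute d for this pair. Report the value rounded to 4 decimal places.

The sequences differ at positions 1 (T/I), 5 (Q/F), 7 (C/F), 8 (P/H), 28 (W/A), 37 (A/G), 38 (R/D).
p = 7/39 = 0.179487.
d = −ln(1 − 0.179487) = −ln(0.820513) = 0.1978.

0.1978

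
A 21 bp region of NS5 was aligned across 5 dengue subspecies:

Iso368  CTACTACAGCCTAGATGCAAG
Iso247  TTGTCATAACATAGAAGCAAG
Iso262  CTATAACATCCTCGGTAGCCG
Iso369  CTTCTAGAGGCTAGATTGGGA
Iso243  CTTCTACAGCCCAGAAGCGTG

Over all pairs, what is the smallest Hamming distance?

Pairwise Hamming distances:
  Iso368 vs Iso247: 8
  Iso368 vs Iso262: 9
  Iso368 vs Iso369: 8
  Iso368 vs Iso243: 5
  Iso247 vs Iso262: 13
  Iso247 vs Iso369: 14
  Iso247 vs Iso243: 10
  Iso262 vs Iso369: 12
  Iso262 vs Iso243: 12
  Iso369 vs Iso243: 8
The smallest is 5, between Iso368 and Iso243.

5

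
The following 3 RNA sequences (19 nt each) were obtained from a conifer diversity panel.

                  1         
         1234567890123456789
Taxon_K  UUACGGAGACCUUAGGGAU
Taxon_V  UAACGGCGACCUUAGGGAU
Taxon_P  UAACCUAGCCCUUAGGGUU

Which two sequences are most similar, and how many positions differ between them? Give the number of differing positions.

2

Pairwise Hamming distances:
  Taxon_K vs Taxon_V: 2
  Taxon_K vs Taxon_P: 5
  Taxon_V vs Taxon_P: 5
The smallest is 2, between Taxon_K and Taxon_V.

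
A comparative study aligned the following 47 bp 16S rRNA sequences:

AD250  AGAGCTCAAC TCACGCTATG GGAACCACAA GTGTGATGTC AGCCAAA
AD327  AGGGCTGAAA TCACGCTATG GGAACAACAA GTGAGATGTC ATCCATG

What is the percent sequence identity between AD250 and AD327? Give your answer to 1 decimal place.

Mismatches occur at site 3 (A↔G), site 7 (C↔G), site 10 (C↔A), site 26 (C↔A), site 34 (T↔A), site 42 (G↔T), site 46 (A↔T), site 47 (A↔G).
39 of the 47 sites match, so the percent identity is 39/47 × 100 = 83.0%.

83.0%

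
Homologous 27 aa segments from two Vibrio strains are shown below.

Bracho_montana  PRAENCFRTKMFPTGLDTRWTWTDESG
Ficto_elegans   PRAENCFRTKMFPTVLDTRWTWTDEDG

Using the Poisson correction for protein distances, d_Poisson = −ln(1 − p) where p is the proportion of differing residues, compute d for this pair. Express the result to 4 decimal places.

0.0770

Differing sites — 15:G/V; 26:S/D.
p = 2/27 = 0.074074.
d = −ln(1 − 0.074074) = −ln(0.925926) = 0.0770.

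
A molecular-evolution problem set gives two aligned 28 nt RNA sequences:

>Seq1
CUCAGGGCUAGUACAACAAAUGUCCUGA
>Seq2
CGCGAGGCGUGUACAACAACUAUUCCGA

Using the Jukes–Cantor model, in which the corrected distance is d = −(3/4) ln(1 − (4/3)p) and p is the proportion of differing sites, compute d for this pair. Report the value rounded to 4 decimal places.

Mismatches occur at site 2 (U/G), site 4 (A/G), site 5 (G/A), site 9 (U/G), site 10 (A/U), site 20 (A/C), site 22 (G/A), site 24 (C/U), site 26 (U/C).
p = 9/28 = 0.321429.
d = −0.75 · ln(1 − (4/3)·0.321429) = −0.75 · ln(0.571428) = −0.75 · (-0.559617) = 0.4197.

0.4197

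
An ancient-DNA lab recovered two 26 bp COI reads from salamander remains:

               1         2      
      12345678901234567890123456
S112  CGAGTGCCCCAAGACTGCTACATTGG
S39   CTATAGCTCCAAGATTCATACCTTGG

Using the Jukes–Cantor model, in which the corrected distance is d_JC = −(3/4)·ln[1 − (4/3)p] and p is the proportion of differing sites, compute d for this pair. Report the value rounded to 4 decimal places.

0.3961

Mismatches occur at site 2 (G/T), site 4 (G/T), site 5 (T/A), site 8 (C/T), site 15 (C/T), site 17 (G/C), site 18 (C/A), site 22 (A/C).
p = 8/26 = 0.307692.
d = −0.75 · ln(1 − (4/3)·0.307692) = −0.75 · ln(0.589744) = −0.75 · (-0.528067) = 0.3961.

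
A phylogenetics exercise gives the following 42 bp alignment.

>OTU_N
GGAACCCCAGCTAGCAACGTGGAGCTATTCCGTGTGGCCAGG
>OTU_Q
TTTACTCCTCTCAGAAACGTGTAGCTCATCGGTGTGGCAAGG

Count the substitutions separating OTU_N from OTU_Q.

14

Mismatches occur at site 1 (G/T), site 2 (G/T), site 3 (A/T), site 6 (C/T), site 9 (A/T), site 10 (G/C), site 11 (C/T), site 12 (T/C), site 15 (C/A), site 22 (G/T), site 27 (A/C), site 28 (T/A), site 31 (C/G), site 39 (C/A).
That gives 14 mismatches out of 42 aligned sites, so the Hamming distance is 14.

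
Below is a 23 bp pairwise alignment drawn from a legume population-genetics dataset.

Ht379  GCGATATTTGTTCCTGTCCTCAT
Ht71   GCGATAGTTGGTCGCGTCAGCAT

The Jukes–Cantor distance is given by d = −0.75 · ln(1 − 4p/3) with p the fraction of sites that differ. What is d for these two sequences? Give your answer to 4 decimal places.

The sequences differ at positions 7 (T/G), 11 (T/G), 14 (C/G), 15 (T/C), 19 (C/A), 20 (T/G).
p = 6/23 = 0.260870.
d = −0.75 · ln(1 − (4/3)·0.260870) = −0.75 · ln(0.652173) = −0.75 · (-0.427445) = 0.3206.

0.3206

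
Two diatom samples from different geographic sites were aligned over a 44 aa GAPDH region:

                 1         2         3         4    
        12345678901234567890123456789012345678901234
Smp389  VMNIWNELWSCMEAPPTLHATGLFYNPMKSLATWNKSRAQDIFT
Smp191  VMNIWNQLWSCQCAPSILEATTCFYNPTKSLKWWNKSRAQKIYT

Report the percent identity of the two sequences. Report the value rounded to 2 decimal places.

The sequences differ at positions 7 (E/Q), 12 (M/Q), 13 (E/C), 16 (P/S), 17 (T/I), 19 (H/E), 22 (G/T), 23 (L/C), 28 (M/T), 32 (A/K), 33 (T/W), 41 (D/K), 43 (F/Y).
31 of the 44 sites match, so the percent identity is 31/44 × 100 = 70.45%.

70.45%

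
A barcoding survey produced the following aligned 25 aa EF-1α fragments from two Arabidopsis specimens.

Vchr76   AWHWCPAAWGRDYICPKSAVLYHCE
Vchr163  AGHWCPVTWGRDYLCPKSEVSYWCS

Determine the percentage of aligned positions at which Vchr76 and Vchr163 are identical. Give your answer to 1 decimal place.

68.0%

Mismatches occur at site 2 (W/G), site 7 (A/V), site 8 (A/T), site 14 (I/L), site 19 (A/E), site 21 (L/S), site 23 (H/W), site 25 (E/S).
17 of the 25 sites match, so the percent identity is 17/25 × 100 = 68.0%.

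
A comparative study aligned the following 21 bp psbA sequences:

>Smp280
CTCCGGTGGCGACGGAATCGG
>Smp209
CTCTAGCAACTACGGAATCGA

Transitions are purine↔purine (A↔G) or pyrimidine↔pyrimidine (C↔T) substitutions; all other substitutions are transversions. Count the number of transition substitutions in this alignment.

6

Differing sites — 4:C/T (Ti); 5:G/A (Ti); 7:T/C (Ti); 8:G/A (Ti); 9:G/A (Ti); 11:G/T (Tv); 21:G/A (Ti).
Of the 7 differences, 6 transitions and 1 transversion, so the answer is 6.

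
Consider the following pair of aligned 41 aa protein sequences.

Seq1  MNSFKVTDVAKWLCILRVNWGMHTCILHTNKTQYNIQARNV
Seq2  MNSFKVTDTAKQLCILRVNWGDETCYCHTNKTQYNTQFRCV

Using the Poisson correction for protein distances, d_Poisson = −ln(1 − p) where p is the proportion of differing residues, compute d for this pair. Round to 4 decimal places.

0.2478

Differing sites — 9:V/T; 12:W/Q; 22:M/D; 23:H/E; 26:I/Y; 27:L/C; 36:I/T; 38:A/F; 40:N/C.
p = 9/41 = 0.219512.
d = −ln(1 − 0.219512) = −ln(0.780488) = 0.2478.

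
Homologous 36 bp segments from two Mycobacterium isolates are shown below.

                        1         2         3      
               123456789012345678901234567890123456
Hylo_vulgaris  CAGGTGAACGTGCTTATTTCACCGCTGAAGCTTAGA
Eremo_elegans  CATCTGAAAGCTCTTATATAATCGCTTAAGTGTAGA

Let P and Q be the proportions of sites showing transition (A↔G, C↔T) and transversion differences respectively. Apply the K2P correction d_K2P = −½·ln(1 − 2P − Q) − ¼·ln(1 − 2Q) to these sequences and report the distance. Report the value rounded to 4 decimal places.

The sequences differ at positions 3 (G/T, transversion), 4 (G/C, transversion), 9 (C/A, transversion), 11 (T/C, transition), 12 (G/T, transversion), 18 (T/A, transversion), 20 (C/A, transversion), 22 (C/T, transition), 27 (G/T, transversion), 31 (C/T, transition), 32 (T/G, transversion).
Of the 11 differences, 3 transitions and 8 transversions over 36 sites: P = 3/36 = 0.083333, Q = 8/36 = 0.222222.
d = −0.5·ln(0.611112) − 0.25·ln(0.555556) = −0.5·(-0.492475) − 0.25·(-0.587786) = 0.3932.

0.3932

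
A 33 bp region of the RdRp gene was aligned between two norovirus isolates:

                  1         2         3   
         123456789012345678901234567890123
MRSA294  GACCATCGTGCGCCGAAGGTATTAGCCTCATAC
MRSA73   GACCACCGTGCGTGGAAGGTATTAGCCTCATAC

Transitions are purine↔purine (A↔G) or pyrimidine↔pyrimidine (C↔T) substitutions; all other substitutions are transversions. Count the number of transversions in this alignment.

1

The sequences differ at positions 6 (T/C, transition), 13 (C/T, transition), 14 (C/G, transversion).
Of the 3 differences, 2 transitions and 1 transversion, so the answer is 1.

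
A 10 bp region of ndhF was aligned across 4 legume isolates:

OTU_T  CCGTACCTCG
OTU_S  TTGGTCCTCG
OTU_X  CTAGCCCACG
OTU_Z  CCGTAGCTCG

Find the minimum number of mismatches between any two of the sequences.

Pairwise Hamming distances:
  OTU_T vs OTU_S: 4
  OTU_T vs OTU_X: 5
  OTU_T vs OTU_Z: 1
  OTU_S vs OTU_X: 4
  OTU_S vs OTU_Z: 5
  OTU_X vs OTU_Z: 6
The smallest is 1, between OTU_T and OTU_Z.

1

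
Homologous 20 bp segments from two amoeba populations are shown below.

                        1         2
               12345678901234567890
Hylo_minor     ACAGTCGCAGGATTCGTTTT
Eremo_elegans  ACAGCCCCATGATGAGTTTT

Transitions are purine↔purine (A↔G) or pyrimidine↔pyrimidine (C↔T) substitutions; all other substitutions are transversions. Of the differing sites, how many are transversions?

4

The sequences differ at positions 5 (T/C, transition), 7 (G/C, transversion), 10 (G/T, transversion), 14 (T/G, transversion), 15 (C/A, transversion).
Of the 5 differences, 1 transition and 4 transversions, so the answer is 4.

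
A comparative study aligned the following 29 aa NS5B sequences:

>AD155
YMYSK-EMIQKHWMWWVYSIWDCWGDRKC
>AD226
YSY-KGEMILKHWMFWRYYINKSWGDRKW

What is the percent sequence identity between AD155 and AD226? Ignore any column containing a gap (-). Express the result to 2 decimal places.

66.67%

Excluding the 2 gap columns leaves 27 comparable sites.
Differing sites — 2:M/S; 10:Q/L; 15:W/F; 17:V/R; 19:S/Y; 21:W/N; 22:D/K; 23:C/S; 29:C/W.
18 of the 27 comparable sites match, so the percent identity is 18/27 × 100 = 66.67%.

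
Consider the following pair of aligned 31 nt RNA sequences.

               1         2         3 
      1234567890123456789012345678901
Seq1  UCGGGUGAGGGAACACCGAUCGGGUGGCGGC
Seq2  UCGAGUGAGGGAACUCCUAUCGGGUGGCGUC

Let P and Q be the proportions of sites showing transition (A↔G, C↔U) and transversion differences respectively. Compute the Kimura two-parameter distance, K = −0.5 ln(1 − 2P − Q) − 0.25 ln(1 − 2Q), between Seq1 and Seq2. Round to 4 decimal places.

0.1417

Differing sites — 4:G/A (Ti); 15:A/U (Tv); 18:G/U (Tv); 30:G/U (Tv).
Of the 4 differences, 1 transition and 3 transversions over 31 sites: P = 1/31 = 0.032258, Q = 3/31 = 0.096774.
d = −0.5·ln(0.838710) − 0.25·ln(0.806452) = −0.5·(-0.175890) − 0.25·(-0.215111) = 0.1417.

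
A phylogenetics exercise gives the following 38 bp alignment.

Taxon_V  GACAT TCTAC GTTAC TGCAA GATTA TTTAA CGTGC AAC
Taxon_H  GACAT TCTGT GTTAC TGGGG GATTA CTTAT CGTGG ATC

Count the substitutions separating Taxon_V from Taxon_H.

Differing sites — 9:A/G; 10:C/T; 18:C/G; 19:A/G; 20:A/G; 26:T/C; 30:A/T; 35:C/G; 37:A/T.
That gives 9 mismatches out of 38 aligned sites, so the Hamming distance is 9.

9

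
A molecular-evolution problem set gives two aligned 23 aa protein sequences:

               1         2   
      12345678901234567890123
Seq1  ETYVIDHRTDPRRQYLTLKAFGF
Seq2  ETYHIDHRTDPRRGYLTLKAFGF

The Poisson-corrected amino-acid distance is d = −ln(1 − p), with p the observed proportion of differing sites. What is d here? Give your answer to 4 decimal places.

The sequences differ at positions 4 (V/H), 14 (Q/G).
p = 2/23 = 0.086957.
d = −ln(1 − 0.086957) = −ln(0.913043) = 0.0910.

0.0910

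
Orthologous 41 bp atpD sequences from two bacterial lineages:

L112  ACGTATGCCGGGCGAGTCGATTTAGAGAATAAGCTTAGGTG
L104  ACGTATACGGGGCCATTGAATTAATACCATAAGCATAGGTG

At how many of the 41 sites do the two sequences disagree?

11

Differing sites — 7:G/A; 9:C/G; 14:G/C; 16:G/T; 18:C/G; 19:G/A; 23:T/A; 25:G/T; 27:G/C; 28:A/C; 35:T/A.
That gives 11 mismatches out of 41 aligned sites, so the Hamming distance is 11.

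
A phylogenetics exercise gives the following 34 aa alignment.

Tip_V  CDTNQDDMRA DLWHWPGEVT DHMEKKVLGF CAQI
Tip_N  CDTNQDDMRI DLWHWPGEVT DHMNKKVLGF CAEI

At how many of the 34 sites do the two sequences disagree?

3

Mismatches occur at site 10 (A↔I), site 24 (E↔N), site 33 (Q↔E).
That gives 3 mismatches out of 34 aligned sites, so the Hamming distance is 3.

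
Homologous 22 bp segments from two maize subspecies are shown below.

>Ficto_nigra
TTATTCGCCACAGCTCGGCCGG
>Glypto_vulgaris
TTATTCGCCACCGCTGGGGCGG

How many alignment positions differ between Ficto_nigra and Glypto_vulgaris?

3

Mismatches occur at site 12 (A↔C), site 16 (C↔G), site 19 (C↔G).
That gives 3 mismatches out of 22 aligned sites, so the Hamming distance is 3.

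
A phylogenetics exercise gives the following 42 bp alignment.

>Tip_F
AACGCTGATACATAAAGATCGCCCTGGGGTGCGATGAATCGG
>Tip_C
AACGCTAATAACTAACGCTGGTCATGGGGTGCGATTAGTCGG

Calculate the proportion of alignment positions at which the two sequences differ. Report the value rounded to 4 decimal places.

0.2381

The sequences differ at positions 7 (G/A), 11 (C/A), 12 (A/C), 16 (A/C), 18 (A/C), 20 (C/G), 22 (C/T), 24 (C/A), 36 (G/T), 38 (A/G).
There are 10 differences over 42 sites, so p = 10/42 = 0.2381.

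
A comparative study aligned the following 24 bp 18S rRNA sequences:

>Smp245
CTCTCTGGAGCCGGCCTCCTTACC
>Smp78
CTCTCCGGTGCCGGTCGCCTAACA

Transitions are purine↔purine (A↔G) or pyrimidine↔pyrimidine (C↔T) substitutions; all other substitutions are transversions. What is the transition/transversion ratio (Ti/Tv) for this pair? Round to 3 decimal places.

Differing sites — 6:T/C (Ti); 9:A/T (Tv); 15:C/T (Ti); 17:T/G (Tv); 21:T/A (Tv); 24:C/A (Tv).
Of the 6 differences, 2 transitions and 4 transversions, so Ti/Tv = 2/4 = 0.500.

0.500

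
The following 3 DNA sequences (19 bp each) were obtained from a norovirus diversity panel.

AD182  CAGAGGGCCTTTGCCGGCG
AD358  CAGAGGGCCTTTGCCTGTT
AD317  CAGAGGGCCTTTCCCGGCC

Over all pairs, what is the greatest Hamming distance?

4

Pairwise Hamming distances:
  AD182 vs AD358: 3
  AD182 vs AD317: 2
  AD358 vs AD317: 4
The largest is 4, between AD358 and AD317.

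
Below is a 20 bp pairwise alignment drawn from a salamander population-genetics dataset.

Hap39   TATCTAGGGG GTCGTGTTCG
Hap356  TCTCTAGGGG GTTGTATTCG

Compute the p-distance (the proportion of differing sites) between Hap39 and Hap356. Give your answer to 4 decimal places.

0.1500

The sequences differ at positions 2 (A/C), 13 (C/T), 16 (G/A).
There are 3 differences over 20 sites, so p = 3/20 = 0.1500.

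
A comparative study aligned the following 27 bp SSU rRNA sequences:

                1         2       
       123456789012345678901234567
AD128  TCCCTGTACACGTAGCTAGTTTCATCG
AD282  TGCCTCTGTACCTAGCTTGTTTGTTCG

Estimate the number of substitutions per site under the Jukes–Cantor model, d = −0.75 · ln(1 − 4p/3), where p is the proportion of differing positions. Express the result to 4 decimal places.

0.3770

Differing sites — 2:C/G; 6:G/C; 8:A/G; 9:C/T; 12:G/C; 18:A/T; 23:C/G; 24:A/T.
p = 8/27 = 0.296296.
d = −0.75 · ln(1 − (4/3)·0.296296) = −0.75 · ln(0.604939) = −0.75 · (-0.502628) = 0.3770.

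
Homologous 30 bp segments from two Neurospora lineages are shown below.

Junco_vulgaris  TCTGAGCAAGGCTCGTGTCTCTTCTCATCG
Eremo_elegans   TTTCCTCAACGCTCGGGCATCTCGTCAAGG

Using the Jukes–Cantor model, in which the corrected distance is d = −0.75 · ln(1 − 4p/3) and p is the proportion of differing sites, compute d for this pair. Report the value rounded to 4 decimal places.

0.5716

Mismatches occur at site 2 (C→T), site 4 (G→C), site 5 (A→C), site 6 (G→T), site 10 (G→C), site 16 (T→G), site 18 (T→C), site 19 (C→A), site 23 (T→C), site 24 (C→G), site 28 (T→A), site 29 (C→G).
p = 12/30 = 0.400000.
d = −0.75 · ln(1 − (4/3)·0.400000) = −0.75 · ln(0.466667) = −0.75 · (-0.762139) = 0.5716.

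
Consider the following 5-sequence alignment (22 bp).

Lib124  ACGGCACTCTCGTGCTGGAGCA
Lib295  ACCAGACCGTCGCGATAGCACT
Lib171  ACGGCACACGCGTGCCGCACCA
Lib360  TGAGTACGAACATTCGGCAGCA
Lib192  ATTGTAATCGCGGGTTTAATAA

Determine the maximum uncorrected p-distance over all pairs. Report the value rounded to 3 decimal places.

Pairwise Hamming distances:
  Lib124 vs Lib295: 11
  Lib124 vs Lib171: 5
  Lib124 vs Lib360: 11
  Lib124 vs Lib192: 11
  Lib295 vs Lib171: 14
  Lib295 vs Lib360: 18
  Lib295 vs Lib192: 16
  Lib171 vs Lib360: 11
  Lib171 vs Lib192: 12
  Lib360 vs Lib192: 16
The largest is 18 mismatches, between Lib295 and Lib360; p = 18/22 = 0.818.

0.818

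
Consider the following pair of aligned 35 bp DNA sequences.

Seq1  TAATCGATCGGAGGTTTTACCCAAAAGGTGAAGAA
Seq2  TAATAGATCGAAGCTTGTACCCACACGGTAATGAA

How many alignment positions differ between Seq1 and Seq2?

Differing sites — 5:C/A; 11:G/A; 14:G/C; 17:T/G; 24:A/C; 26:A/C; 30:G/A; 32:A/T.
That gives 8 mismatches out of 35 aligned sites, so the Hamming distance is 8.

8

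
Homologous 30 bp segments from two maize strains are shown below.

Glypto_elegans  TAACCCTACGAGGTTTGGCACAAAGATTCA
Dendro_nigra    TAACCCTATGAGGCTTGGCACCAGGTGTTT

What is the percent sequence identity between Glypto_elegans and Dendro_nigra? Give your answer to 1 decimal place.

73.3%

The sequences differ at positions 9 (C/T), 14 (T/C), 22 (A/C), 24 (A/G), 26 (A/T), 27 (T/G), 29 (C/T), 30 (A/T).
22 of the 30 sites match, so the percent identity is 22/30 × 100 = 73.3%.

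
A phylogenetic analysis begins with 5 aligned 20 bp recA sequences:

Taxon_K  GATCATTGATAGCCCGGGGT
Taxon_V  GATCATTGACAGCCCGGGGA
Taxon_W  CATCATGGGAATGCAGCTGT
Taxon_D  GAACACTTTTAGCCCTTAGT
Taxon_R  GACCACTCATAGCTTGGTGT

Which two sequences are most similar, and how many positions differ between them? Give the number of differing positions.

Pairwise Hamming distances:
  Taxon_K vs Taxon_V: 2
  Taxon_K vs Taxon_W: 9
  Taxon_K vs Taxon_D: 7
  Taxon_K vs Taxon_R: 6
  Taxon_V vs Taxon_W: 10
  Taxon_V vs Taxon_D: 9
  Taxon_V vs Taxon_R: 8
  Taxon_W vs Taxon_D: 13
  Taxon_W vs Taxon_R: 12
  Taxon_D vs Taxon_R: 8
The smallest is 2, between Taxon_K and Taxon_V.

2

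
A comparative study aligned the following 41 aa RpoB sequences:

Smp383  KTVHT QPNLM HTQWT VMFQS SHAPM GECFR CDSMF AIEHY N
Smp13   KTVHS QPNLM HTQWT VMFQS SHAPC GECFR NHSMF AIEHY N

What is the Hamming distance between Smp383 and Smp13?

The sequences differ at positions 5 (T/S), 25 (M/C), 31 (C/N), 32 (D/H).
That gives 4 mismatches out of 41 aligned sites, so the Hamming distance is 4.

4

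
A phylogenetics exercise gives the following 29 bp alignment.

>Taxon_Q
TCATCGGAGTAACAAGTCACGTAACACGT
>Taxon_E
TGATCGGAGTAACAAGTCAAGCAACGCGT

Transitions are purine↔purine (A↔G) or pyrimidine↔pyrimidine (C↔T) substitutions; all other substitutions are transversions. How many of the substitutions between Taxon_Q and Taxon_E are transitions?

Differing sites — 2:C/G (Tv); 20:C/A (Tv); 22:T/C (Ti); 26:A/G (Ti).
Of the 4 differences, 2 transitions and 2 transversions, so the answer is 2.

2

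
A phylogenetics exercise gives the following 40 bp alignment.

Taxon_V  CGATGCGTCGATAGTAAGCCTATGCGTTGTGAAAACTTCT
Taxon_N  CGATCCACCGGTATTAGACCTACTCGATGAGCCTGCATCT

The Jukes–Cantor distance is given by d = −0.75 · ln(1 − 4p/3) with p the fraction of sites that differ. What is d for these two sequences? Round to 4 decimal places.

0.5716

The sequences differ at positions 5 (G/C), 7 (G/A), 8 (T/C), 11 (A/G), 14 (G/T), 17 (A/G), 18 (G/A), 23 (T/C), 24 (G/T), 27 (T/A), 30 (T/A), 32 (A/C), 33 (A/C), 34 (A/T), 35 (A/G), 37 (T/A).
p = 16/40 = 0.400000.
d = −0.75 · ln(1 − (4/3)·0.400000) = −0.75 · ln(0.466667) = −0.75 · (-0.762139) = 0.5716.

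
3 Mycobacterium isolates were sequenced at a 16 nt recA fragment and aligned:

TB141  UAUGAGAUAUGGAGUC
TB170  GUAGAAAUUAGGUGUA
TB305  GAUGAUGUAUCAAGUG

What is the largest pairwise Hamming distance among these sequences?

10

Pairwise Hamming distances:
  TB141 vs TB170: 8
  TB141 vs TB305: 6
  TB170 vs TB305: 10
The largest is 10, between TB170 and TB305.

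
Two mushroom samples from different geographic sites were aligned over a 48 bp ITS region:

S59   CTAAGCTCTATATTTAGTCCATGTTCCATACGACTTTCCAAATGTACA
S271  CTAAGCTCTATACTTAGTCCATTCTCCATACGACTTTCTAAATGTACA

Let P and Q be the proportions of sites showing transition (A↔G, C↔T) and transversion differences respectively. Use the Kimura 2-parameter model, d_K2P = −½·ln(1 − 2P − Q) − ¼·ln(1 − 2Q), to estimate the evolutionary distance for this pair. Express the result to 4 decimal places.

0.0895

The sequences differ at positions 13 (T/C, transition), 23 (G/T, transversion), 24 (T/C, transition), 39 (C/T, transition).
Of the 4 differences, 3 transitions and 1 transversion over 48 sites: P = 3/48 = 0.062500, Q = 1/48 = 0.020833.
d = −0.5·ln(0.854167) − 0.25·ln(0.958334) = −0.5·(-0.157629) − 0.25·(-0.042559) = 0.0895.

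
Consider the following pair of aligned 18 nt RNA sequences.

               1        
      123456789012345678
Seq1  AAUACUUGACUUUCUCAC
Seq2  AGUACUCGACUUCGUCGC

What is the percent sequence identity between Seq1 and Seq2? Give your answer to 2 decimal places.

The sequences differ at positions 2 (A/G), 7 (U/C), 13 (U/C), 14 (C/G), 17 (A/G).
13 of the 18 sites match, so the percent identity is 13/18 × 100 = 72.22%.

72.22%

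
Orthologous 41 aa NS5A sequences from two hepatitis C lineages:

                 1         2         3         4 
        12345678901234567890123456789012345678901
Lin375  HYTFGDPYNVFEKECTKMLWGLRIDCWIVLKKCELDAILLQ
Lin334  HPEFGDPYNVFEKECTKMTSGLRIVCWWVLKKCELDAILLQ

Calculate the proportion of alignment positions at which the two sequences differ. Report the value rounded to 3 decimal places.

0.146

Mismatches occur at site 2 (Y↔P), site 3 (T↔E), site 19 (L↔T), site 20 (W↔S), site 25 (D↔V), site 28 (I↔W).
There are 6 differences over 41 sites, so p = 6/41 = 0.146.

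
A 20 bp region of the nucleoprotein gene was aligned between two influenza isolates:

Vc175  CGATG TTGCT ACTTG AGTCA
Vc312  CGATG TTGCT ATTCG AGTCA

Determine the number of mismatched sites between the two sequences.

2

Mismatches occur at site 12 (C/T), site 14 (T/C).
That gives 2 mismatches out of 20 aligned sites, so the Hamming distance is 2.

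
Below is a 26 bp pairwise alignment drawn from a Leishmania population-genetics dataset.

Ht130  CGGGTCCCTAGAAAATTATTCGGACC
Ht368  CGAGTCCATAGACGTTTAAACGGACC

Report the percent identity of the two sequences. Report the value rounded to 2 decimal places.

Differing sites — 3:G/A; 8:C/A; 13:A/C; 14:A/G; 15:A/T; 19:T/A; 20:T/A.
19 of the 26 sites match, so the percent identity is 19/26 × 100 = 73.08%.

73.08%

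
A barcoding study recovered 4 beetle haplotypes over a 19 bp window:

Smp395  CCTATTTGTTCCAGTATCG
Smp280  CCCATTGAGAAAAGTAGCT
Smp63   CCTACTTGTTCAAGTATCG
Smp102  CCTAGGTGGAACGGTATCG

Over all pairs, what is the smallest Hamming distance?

Pairwise Hamming distances:
  Smp395 vs Smp280: 9
  Smp395 vs Smp63: 2
  Smp395 vs Smp102: 6
  Smp280 vs Smp63: 9
  Smp280 vs Smp102: 9
  Smp63 vs Smp102: 7
The smallest is 2, between Smp395 and Smp63.

2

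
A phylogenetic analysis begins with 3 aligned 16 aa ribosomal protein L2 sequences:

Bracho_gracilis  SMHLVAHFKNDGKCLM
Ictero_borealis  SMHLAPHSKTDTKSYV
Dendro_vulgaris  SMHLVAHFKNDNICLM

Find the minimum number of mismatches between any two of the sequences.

Pairwise Hamming distances:
  Bracho_gracilis vs Ictero_borealis: 8
  Bracho_gracilis vs Dendro_vulgaris: 2
  Ictero_borealis vs Dendro_vulgaris: 9
The smallest is 2, between Bracho_gracilis and Dendro_vulgaris.

2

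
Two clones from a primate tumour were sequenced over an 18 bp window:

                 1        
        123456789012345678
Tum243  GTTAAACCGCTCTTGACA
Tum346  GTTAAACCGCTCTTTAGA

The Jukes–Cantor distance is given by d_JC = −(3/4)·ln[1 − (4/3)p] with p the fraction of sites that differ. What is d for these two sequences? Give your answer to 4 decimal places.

0.1203

The sequences differ at positions 15 (G/T), 17 (C/G).
p = 2/18 = 0.111111.
d = −0.75 · ln(1 − (4/3)·0.111111) = −0.75 · ln(0.851852) = −0.75 · (-0.160342) = 0.1203.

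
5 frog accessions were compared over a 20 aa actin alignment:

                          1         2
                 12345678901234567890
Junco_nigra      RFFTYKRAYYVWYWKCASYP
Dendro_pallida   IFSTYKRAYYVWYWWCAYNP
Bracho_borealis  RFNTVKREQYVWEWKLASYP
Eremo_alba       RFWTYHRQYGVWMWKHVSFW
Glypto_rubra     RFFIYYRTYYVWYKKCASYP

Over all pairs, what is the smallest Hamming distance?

4

Pairwise Hamming distances:
  Junco_nigra vs Dendro_pallida: 5
  Junco_nigra vs Bracho_borealis: 6
  Junco_nigra vs Eremo_alba: 9
  Junco_nigra vs Glypto_rubra: 4
  Dendro_pallida vs Bracho_borealis: 10
  Dendro_pallida vs Eremo_alba: 12
  Dendro_pallida vs Glypto_rubra: 9
  Bracho_borealis vs Eremo_alba: 11
  Bracho_borealis vs Glypto_rubra: 9
  Eremo_alba vs Glypto_rubra: 11
The smallest is 4, between Junco_nigra and Glypto_rubra.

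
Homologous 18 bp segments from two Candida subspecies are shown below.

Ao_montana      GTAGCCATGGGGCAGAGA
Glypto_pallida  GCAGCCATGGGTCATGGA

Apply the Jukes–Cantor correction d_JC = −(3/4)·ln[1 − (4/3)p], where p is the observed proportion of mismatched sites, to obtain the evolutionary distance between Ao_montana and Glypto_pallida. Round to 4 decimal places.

0.2635

The sequences differ at positions 2 (T/C), 12 (G/T), 15 (G/T), 16 (A/G).
p = 4/18 = 0.222222.
d = −0.75 · ln(1 − (4/3)·0.222222) = −0.75 · ln(0.703704) = −0.75 · (-0.351397) = 0.2635.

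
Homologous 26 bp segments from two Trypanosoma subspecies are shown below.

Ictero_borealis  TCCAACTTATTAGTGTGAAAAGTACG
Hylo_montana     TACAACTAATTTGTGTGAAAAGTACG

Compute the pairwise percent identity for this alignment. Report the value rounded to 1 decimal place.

88.5%

Differing sites — 2:C/A; 8:T/A; 12:A/T.
23 of the 26 sites match, so the percent identity is 23/26 × 100 = 88.5%.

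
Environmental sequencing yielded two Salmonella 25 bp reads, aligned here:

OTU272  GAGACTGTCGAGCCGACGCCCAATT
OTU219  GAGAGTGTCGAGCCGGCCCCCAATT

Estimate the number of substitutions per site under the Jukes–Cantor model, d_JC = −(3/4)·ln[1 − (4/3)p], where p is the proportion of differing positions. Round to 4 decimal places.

0.1308

Mismatches occur at site 5 (C/G), site 16 (A/G), site 18 (G/C).
p = 3/25 = 0.120000.
d = −0.75 · ln(1 − (4/3)·0.120000) = −0.75 · ln(0.840000) = −0.75 · (-0.174353) = 0.1308.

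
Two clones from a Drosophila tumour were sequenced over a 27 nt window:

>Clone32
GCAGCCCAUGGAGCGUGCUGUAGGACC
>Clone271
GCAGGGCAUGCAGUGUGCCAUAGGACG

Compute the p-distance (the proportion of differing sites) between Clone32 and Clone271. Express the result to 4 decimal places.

The sequences differ at positions 5 (C/G), 6 (C/G), 11 (G/C), 14 (C/U), 19 (U/C), 20 (G/A), 27 (C/G).
There are 7 differences over 27 sites, so p = 7/27 = 0.2593.

0.2593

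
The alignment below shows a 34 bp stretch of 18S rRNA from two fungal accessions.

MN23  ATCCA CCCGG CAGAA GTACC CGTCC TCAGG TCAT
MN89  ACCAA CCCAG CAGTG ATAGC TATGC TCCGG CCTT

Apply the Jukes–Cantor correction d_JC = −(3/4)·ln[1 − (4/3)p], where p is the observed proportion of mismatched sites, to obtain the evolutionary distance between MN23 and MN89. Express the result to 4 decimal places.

0.5347

Differing sites — 2:T/C; 4:C/A; 9:G/A; 14:A/T; 15:A/G; 16:G/A; 19:C/G; 21:C/T; 22:G/A; 24:C/G; 28:A/C; 31:T/C; 33:A/T.
p = 13/34 = 0.382353.
d = −0.75 · ln(1 − (4/3)·0.382353) = −0.75 · ln(0.490196) = −0.75 · (-0.712950) = 0.5347.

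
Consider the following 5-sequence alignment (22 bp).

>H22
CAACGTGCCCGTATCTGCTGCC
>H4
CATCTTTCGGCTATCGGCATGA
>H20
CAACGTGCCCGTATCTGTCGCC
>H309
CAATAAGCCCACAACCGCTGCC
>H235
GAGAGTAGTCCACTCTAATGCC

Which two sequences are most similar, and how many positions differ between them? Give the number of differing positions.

Pairwise Hamming distances:
  H22 vs H4: 11
  H22 vs H20: 2
  H22 vs H309: 7
  H22 vs H235: 11
  H4 vs H20: 12
  H4 vs H309: 15
  H4 vs H235: 17
  H20 vs H309: 9
  H20 vs H235: 12
  H309 vs H235: 15
The smallest is 2, between H22 and H20.

2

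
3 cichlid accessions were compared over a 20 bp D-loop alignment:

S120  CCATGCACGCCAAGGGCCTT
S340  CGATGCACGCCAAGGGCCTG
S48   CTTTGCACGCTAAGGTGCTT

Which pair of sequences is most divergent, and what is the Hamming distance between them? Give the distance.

Pairwise Hamming distances:
  S120 vs S340: 2
  S120 vs S48: 5
  S340 vs S48: 6
The largest is 6, between S340 and S48.

6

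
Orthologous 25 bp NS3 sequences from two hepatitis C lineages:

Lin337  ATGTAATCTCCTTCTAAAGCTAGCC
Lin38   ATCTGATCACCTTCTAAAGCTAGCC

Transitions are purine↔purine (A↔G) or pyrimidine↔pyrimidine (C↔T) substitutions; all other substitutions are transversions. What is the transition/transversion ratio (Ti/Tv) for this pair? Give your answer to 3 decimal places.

0.500

Differing sites — 3:G/C (Tv); 5:A/G (Ti); 9:T/A (Tv).
Of the 3 differences, 1 transition and 2 transversions, so Ti/Tv = 1/2 = 0.500.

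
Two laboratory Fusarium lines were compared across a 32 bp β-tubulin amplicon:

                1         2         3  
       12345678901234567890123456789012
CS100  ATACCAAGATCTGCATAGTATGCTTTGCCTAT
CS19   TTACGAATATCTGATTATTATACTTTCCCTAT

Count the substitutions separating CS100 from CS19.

8

Mismatches occur at site 1 (A→T), site 5 (C→G), site 8 (G→T), site 14 (C→A), site 15 (A→T), site 18 (G→T), site 22 (G→A), site 27 (G→C).
That gives 8 mismatches out of 32 aligned sites, so the Hamming distance is 8.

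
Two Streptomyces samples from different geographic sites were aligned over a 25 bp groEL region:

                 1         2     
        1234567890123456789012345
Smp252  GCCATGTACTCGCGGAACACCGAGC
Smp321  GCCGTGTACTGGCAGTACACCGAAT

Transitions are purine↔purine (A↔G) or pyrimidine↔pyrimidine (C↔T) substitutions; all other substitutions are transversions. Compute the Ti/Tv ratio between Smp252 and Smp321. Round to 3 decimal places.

Differing sites — 4:A/G (Ti); 11:C/G (Tv); 14:G/A (Ti); 16:A/T (Tv); 24:G/A (Ti); 25:C/T (Ti).
Of the 6 differences, 4 transitions and 2 transversions, so Ti/Tv = 4/2 = 2.000.

2.000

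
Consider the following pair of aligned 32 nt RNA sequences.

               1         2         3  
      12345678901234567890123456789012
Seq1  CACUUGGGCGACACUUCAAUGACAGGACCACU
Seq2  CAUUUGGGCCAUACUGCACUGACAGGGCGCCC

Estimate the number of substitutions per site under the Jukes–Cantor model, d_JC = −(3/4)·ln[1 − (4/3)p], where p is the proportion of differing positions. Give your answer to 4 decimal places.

0.3525

Mismatches occur at site 3 (C→U), site 10 (G→C), site 12 (C→U), site 16 (U→G), site 19 (A→C), site 27 (A→G), site 29 (C→G), site 30 (A→C), site 32 (U→C).
p = 9/32 = 0.281250.
d = −0.75 · ln(1 − (4/3)·0.281250) = −0.75 · ln(0.625000) = −0.75 · (-0.470004) = 0.3525.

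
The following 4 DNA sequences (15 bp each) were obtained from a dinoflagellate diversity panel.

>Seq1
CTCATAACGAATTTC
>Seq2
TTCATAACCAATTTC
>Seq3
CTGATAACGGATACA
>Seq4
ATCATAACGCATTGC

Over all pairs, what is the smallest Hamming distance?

2

Pairwise Hamming distances:
  Seq1 vs Seq2: 2
  Seq1 vs Seq3: 5
  Seq1 vs Seq4: 3
  Seq2 vs Seq3: 7
  Seq2 vs Seq4: 4
  Seq3 vs Seq4: 6
The smallest is 2, between Seq1 and Seq2.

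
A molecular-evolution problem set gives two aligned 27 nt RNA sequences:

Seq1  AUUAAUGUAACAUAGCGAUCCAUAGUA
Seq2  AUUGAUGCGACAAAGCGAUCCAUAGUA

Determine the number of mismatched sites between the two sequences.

Differing sites — 4:A/G; 8:U/C; 9:A/G; 13:U/A.
That gives 4 mismatches out of 27 aligned sites, so the Hamming distance is 4.

4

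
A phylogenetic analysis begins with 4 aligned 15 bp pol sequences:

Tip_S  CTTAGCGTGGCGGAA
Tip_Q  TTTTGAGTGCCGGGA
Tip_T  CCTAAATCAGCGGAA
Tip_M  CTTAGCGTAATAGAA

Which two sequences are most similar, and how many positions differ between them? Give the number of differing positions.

Pairwise Hamming distances:
  Tip_S vs Tip_Q: 5
  Tip_S vs Tip_T: 6
  Tip_S vs Tip_M: 4
  Tip_Q vs Tip_T: 9
  Tip_Q vs Tip_M: 8
  Tip_T vs Tip_M: 8
The smallest is 4, between Tip_S and Tip_M.

4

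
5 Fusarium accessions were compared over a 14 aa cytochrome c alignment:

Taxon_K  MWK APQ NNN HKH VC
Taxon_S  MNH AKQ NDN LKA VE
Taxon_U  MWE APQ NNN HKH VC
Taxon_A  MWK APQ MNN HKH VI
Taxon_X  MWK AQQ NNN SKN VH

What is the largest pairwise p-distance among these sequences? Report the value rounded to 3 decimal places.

0.571

Pairwise Hamming distances:
  Taxon_K vs Taxon_S: 7
  Taxon_K vs Taxon_U: 1
  Taxon_K vs Taxon_A: 2
  Taxon_K vs Taxon_X: 4
  Taxon_S vs Taxon_U: 7
  Taxon_S vs Taxon_A: 8
  Taxon_S vs Taxon_X: 7
  Taxon_U vs Taxon_A: 3
  Taxon_U vs Taxon_X: 5
  Taxon_A vs Taxon_X: 5
The largest is 8 mismatches, between Taxon_S and Taxon_A; p = 8/14 = 0.571.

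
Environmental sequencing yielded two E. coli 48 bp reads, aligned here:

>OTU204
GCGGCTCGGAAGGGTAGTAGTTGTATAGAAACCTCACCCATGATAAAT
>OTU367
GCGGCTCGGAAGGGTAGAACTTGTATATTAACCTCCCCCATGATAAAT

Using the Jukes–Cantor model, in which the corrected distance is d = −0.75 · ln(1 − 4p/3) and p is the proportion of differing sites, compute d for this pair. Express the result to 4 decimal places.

0.1121

Differing sites — 18:T/A; 20:G/C; 28:G/T; 29:A/T; 36:A/C.
p = 5/48 = 0.104167.
d = −0.75 · ln(1 − (4/3)·0.104167) = −0.75 · ln(0.861111) = −0.75 · (-0.149532) = 0.1121.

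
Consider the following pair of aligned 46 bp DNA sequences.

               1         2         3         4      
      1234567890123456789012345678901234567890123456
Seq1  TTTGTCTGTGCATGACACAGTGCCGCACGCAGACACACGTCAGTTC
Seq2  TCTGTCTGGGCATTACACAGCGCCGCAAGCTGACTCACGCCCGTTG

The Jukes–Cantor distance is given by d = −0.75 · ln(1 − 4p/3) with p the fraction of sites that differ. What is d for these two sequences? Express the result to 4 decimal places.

0.2567

Differing sites — 2:T/C; 9:T/G; 14:G/T; 21:T/C; 28:C/A; 31:A/T; 35:A/T; 40:T/C; 42:A/C; 46:C/G.
p = 10/46 = 0.217391.
d = −0.75 · ln(1 − (4/3)·0.217391) = −0.75 · ln(0.710145) = −0.75 · (-0.342286) = 0.2567.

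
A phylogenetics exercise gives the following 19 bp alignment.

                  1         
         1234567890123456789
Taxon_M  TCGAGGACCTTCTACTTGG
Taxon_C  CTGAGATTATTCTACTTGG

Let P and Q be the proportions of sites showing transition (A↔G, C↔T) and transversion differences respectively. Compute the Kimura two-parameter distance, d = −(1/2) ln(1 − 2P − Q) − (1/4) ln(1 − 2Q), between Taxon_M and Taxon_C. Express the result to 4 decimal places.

0.4327

Mismatches occur at site 1 (T→C, transition), site 2 (C→T, transition), site 6 (G→A, transition), site 7 (A→T, transversion), site 8 (C→T, transition), site 9 (C→A, transversion).
Of the 6 differences, 4 transitions and 2 transversions over 19 sites: P = 4/19 = 0.210526, Q = 2/19 = 0.105263.
d = −0.5·ln(0.473685) − 0.25·ln(0.789474) = −0.5·(-0.747213) − 0.25·(-0.236388) = 0.4327.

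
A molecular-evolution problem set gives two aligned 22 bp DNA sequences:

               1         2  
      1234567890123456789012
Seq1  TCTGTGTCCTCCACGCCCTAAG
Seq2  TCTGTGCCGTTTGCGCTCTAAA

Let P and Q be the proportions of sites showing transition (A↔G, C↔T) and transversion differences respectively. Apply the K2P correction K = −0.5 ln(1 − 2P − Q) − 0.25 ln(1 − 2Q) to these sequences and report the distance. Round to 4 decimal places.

The sequences differ at positions 7 (T/C, transition), 9 (C/G, transversion), 11 (C/T, transition), 12 (C/T, transition), 13 (A/G, transition), 17 (C/T, transition), 22 (G/A, transition).
Of the 7 differences, 6 transitions and 1 transversion over 22 sites: P = 6/22 = 0.272727, Q = 1/22 = 0.045455.
d = −0.5·ln(0.409091) − 0.25·ln(0.909090) = −0.5·(-0.893818) − 0.25·(-0.095311) = 0.4707.

0.4707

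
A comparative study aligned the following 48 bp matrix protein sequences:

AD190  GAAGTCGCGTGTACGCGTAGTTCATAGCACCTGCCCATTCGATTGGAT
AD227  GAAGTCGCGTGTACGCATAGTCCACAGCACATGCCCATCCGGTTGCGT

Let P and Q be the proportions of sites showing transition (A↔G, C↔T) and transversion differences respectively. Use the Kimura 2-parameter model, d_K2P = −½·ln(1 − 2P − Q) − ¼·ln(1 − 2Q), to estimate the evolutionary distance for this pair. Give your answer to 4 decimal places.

Differing sites — 17:G/A (Ti); 22:T/C (Ti); 25:T/C (Ti); 31:C/A (Tv); 39:T/C (Ti); 42:A/G (Ti); 46:G/C (Tv); 47:A/G (Ti).
Of the 8 differences, 6 transitions and 2 transversions over 48 sites: P = 6/48 = 0.125000, Q = 2/48 = 0.041667.
d = −0.5·ln(0.708333) − 0.25·ln(0.916666) = −0.5·(-0.344841) − 0.25·(-0.087012) = 0.1942.

0.1942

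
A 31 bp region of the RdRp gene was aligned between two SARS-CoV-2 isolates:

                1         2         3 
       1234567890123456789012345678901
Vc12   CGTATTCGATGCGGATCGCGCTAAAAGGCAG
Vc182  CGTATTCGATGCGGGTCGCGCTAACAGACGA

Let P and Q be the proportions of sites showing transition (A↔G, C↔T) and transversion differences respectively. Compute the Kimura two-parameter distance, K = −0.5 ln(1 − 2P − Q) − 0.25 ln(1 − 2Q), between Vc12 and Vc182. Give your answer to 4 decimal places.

0.1881

Differing sites — 15:A/G (Ti); 25:A/C (Tv); 28:G/A (Ti); 30:A/G (Ti); 31:G/A (Ti).
Of the 5 differences, 4 transitions and 1 transversion over 31 sites: P = 4/31 = 0.129032, Q = 1/31 = 0.032258.
d = −0.5·ln(0.709678) − 0.25·ln(0.935484) = −0.5·(-0.342944) − 0.25·(-0.066691) = 0.1881.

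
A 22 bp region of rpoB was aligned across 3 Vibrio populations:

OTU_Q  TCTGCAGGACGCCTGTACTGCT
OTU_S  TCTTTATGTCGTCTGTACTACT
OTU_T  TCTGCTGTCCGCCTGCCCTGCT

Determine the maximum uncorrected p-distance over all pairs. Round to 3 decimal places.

0.455

Pairwise Hamming distances:
  OTU_Q vs OTU_S: 6
  OTU_Q vs OTU_T: 5
  OTU_S vs OTU_T: 10
The largest is 10 mismatches, between OTU_S and OTU_T; p = 10/22 = 0.455.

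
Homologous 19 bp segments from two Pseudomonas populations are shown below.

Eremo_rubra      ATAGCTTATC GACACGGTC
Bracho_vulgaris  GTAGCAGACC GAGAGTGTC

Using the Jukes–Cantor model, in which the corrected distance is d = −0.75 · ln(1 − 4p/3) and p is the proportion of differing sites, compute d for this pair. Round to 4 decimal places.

0.5068

The sequences differ at positions 1 (A/G), 6 (T/A), 7 (T/G), 9 (T/C), 13 (C/G), 15 (C/G), 16 (G/T).
p = 7/19 = 0.368421.
d = −0.75 · ln(1 − (4/3)·0.368421) = −0.75 · ln(0.508772) = −0.75 · (-0.675755) = 0.5068.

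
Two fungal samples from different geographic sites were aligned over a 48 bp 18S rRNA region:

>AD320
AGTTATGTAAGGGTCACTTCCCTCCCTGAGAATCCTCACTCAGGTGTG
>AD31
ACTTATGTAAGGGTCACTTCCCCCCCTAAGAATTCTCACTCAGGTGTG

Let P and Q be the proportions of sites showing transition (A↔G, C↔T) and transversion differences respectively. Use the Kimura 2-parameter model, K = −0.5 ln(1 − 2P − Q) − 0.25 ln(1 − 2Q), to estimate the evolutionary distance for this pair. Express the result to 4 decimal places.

0.0895

Differing sites — 2:G/C (Tv); 23:T/C (Ti); 28:G/A (Ti); 34:C/T (Ti).
Of the 4 differences, 3 transitions and 1 transversion over 48 sites: P = 3/48 = 0.062500, Q = 1/48 = 0.020833.
d = −0.5·ln(0.854167) − 0.25·ln(0.958334) = −0.5·(-0.157629) − 0.25·(-0.042559) = 0.0895.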